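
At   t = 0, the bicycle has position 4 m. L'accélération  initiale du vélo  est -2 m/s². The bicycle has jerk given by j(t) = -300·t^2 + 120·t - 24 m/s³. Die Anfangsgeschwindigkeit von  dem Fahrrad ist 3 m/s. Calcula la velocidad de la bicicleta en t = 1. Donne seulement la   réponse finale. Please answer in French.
À t = 1, v = -16.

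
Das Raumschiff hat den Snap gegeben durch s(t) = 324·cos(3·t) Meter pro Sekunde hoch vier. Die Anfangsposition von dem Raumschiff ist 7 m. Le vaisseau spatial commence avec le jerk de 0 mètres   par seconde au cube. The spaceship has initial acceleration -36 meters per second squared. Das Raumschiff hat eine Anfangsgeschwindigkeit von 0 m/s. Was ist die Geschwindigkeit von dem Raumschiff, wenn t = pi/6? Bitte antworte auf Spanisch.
Partiendo del snap s(t) = 324·cos(3·t), tomamos 3 antiderivadas. La integral del snap, con j(0) = 0, da la sacudida: j(t) = 108·sin(3·t). La antiderivada de la sacudida es la aceleración. Usando a(0) = -36, obtenemos a(t) = -36·cos(3·t). Tomando ∫a(t)dt y aplicando v(0) = 0, encontramos v(t) = -12·sin(3·t). Usando v(t) = -12·sin(3·t) y sustituyendo t = pi/6, encontramos v = -12.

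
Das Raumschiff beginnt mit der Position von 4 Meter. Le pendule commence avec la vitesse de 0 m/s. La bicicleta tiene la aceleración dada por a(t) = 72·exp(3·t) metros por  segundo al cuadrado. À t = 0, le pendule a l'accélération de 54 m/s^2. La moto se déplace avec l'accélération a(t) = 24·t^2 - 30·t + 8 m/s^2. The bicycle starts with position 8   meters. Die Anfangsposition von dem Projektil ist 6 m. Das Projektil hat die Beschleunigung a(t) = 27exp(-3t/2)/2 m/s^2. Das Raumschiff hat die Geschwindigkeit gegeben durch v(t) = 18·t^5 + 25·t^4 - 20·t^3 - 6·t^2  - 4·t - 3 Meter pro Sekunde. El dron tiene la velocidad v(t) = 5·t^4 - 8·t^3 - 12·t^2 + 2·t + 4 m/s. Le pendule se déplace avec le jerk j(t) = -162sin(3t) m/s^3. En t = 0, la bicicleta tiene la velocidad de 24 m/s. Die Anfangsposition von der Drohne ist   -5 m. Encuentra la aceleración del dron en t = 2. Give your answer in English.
We must differentiate our velocity equation v(t) = 5·t^4 - 8·t^3 - 12·t^2 + 2·t + 4 1 time. Taking d/dt of v(t), we find a(t) = 20·t^3 - 24·t^2 - 24·t + 2. We have acceleration a(t) = 20·t^3 - 24·t^2 - 24·t + 2. Substituting t = 2: a(2) = 18.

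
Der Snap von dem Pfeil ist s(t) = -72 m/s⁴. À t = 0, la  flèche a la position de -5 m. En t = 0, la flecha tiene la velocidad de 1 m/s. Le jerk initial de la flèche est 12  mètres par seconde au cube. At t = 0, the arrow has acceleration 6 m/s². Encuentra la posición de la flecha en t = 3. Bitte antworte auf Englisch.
To find the answer, we compute 4 antiderivatives of s(t) = -72. Integrating snap and using the initial condition j(0) = 12, we get j(t) = 12 - 72·t. Finding the antiderivative of j(t) and using a(0) = 6: a(t) = -36·t^2 + 12·t + 6. Integrating acceleration and using the initial condition v(0) = 1, we get v(t) = -12·t^3 + 6·t^2 + 6·t + 1. The integral of velocity, with x(0) = -5, gives position: x(t) = -3·t^4 + 2·t^3 + 3·t^2 + t - 5. Using x(t) = -3·t^4 + 2·t^3 + 3·t^2 + t - 5 and substituting t = 3, we find x = -164.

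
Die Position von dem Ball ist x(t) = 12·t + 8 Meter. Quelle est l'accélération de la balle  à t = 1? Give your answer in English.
Starting from position x(t) = 12·t + 8, we take 2 derivatives. Differentiating position, we get velocity: v(t) = 12. Taking d/dt of v(t), we find a(t) = 0. We have acceleration a(t) = 0. Substituting t = 1: a(1) = 0.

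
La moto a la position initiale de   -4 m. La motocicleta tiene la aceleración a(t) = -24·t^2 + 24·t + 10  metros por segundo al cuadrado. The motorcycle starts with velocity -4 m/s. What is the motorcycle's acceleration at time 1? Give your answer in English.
Using a(t) = -24·t^2 + 24·t + 10 and substituting t = 1, we find a = 10.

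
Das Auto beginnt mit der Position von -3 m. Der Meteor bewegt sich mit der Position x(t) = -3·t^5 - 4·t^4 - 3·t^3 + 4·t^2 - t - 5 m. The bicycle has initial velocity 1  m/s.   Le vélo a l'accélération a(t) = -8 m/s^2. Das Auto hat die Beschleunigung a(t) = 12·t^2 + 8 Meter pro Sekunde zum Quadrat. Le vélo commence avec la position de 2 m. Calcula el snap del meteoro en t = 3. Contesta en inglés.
We must differentiate our position equation x(t) = -3·t^5 - 4·t^4 - 3·t^3 + 4·t^2 - t - 5 4 times. Differentiating position, we get velocity: v(t) = -15·t^4 - 16·t^3 - 9·t^2 + 8·t - 1. Differentiating velocity, we get acceleration: a(t) = -60·t^3 - 48·t^2 - 18·t + 8. Differentiating acceleration, we get jerk: j(t) = -180·t^2 - 96·t - 18. Differentiating jerk, we get snap: s(t) = -360·t - 96. From the given snap equation s(t) = -360·t - 96, we substitute t = 3 to get s = -1176.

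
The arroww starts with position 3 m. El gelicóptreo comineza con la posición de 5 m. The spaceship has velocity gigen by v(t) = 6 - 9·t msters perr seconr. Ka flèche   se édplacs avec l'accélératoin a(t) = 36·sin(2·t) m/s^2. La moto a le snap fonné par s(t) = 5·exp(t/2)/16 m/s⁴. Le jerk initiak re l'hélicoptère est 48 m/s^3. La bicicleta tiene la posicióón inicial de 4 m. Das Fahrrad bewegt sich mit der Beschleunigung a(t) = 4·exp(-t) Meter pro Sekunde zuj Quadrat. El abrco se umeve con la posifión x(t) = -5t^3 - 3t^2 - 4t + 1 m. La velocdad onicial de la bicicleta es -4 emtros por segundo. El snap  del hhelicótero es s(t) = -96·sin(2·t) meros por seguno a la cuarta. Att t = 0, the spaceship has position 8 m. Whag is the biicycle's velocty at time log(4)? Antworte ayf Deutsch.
Wir müssen das Integral unserer Gleichung für die Beschleunigung a(t) = 4·exp(-t) 1-mal finden. Mit ∫a(t)dt und Anwendung von v(0) = -4, finden wir v(t) = -4·exp(-t). Mit v(t) = -4·exp(-t) und Einsetzen von t = log(4), finden wir v = -1.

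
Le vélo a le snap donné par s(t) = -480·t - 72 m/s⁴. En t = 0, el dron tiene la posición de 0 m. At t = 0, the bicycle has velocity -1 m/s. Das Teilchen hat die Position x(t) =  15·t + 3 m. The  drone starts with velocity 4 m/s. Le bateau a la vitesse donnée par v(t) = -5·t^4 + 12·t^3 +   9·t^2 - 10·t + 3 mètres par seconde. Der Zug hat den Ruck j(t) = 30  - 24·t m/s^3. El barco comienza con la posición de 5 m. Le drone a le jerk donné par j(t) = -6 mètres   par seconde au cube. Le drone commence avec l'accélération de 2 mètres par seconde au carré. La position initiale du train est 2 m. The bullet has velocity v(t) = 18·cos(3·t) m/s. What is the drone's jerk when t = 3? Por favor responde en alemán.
Wir haben den Ruck j(t) = -6. Durch Einsetzen von t = 3: j(3) = -6.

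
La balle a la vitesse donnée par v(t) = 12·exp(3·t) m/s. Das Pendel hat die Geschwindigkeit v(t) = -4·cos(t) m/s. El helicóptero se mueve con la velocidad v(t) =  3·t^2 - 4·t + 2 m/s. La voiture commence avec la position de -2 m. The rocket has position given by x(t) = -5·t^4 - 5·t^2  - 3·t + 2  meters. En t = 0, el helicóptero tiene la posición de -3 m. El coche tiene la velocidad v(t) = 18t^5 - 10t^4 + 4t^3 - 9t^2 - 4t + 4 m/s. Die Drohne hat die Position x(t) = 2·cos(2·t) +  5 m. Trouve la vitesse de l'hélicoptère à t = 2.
De l'équation de la vitesse v(t) = 3·t^2 - 4·t + 2, nous substituons t = 2 pour obtenir v = 6.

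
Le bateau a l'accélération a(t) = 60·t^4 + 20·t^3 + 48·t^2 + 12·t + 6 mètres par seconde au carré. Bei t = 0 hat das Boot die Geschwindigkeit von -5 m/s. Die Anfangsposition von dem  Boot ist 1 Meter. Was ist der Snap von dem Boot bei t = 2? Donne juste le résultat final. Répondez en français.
s(2) = 3216.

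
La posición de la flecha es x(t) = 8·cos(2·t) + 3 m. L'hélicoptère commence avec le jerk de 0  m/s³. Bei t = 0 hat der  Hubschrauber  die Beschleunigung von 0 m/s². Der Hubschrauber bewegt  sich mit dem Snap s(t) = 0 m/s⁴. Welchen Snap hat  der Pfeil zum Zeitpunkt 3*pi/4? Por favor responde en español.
Partiendo de la posición x(t) = 8·cos(2·t) + 3, tomamos 4 derivadas. Tomando d/dt de x(t), encontramos v(t) = -16·sin(2·t). La derivada de la velocidad da la aceleración: a(t) = -32·cos(2·t). Tomando d/dt de a(t), encontramos j(t) = 64·sin(2·t). Derivando la sacudida, obtenemos el snap: s(t) = 128·cos(2·t). De la ecuación del snap s(t) = 128·cos(2·t), sustituimos t = 3*pi/4 para obtener s = 0.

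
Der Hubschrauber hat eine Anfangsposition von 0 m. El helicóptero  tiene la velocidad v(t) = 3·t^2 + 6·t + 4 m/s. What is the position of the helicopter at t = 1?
Starting from velocity v(t) = 3·t^2 + 6·t + 4, we take 1 integral. Integrating velocity and using the initial condition x(0) = 0, we get x(t) = t^3 + 3·t^2 + 4·t. We have position x(t) = t^3 + 3·t^2 + 4·t. Substituting t = 1: x(1) = 8.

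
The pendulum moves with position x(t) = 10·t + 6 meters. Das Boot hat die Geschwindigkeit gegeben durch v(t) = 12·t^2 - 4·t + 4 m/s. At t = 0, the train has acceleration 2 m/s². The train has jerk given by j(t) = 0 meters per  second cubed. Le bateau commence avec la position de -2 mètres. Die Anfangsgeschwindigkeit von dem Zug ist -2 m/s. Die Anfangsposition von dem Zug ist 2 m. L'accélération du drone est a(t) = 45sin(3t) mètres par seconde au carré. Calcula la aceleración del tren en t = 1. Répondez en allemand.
Um dies zu lösen, müssen wir 1 Integral unserer Gleichung für den Ruck j(t) = 0 finden. Durch Integration von dem Ruck und Verwendung der Anfangsbedingung a(0) = 2, erhalten wir a(t) = 2. Wir haben die Beschleunigung a(t) = 2. Durch Einsetzen von t = 1: a(1) = 2.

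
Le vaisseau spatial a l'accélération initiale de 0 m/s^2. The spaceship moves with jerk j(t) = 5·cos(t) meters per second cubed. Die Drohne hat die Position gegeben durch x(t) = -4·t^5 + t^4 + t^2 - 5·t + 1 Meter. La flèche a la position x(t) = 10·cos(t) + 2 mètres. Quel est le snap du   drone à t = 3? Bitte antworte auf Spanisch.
Debemos derivar nuestra ecuación de la posición x(t) = -4·t^5 + t^4 + t^2 - 5·t + 1 4 veces. Derivando la posición, obtenemos la velocidad: v(t) = -20·t^4 + 4·t^3 + 2·t - 5. La derivada de la velocidad da la aceleración: a(t) = -80·t^3 + 12·t^2 + 2. Derivando la aceleración, obtenemos la sacudida: j(t) = -240·t^2 + 24·t. La derivada de la sacudida da el snap: s(t) = 24 - 480·t. Tenemos el snap s(t) = 24 - 480·t. Sustituyendo t = 3: s(3) = -1416.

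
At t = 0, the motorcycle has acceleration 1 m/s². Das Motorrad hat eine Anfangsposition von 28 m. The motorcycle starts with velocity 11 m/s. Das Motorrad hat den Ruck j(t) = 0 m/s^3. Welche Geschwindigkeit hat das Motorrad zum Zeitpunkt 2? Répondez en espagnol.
Para resolver esto, necesitamos tomar 2 antiderivadas de nuestra ecuación de la sacudida j(t) = 0. Tomando ∫j(t)dt y aplicando a(0) = 1, encontramos a(t) = 1. Tomando ∫a(t)dt y aplicando v(0) = 11, encontramos v(t) = t + 11. Tenemos la velocidad v(t) = t + 11. Sustituyendo t = 2: v(2) = 13.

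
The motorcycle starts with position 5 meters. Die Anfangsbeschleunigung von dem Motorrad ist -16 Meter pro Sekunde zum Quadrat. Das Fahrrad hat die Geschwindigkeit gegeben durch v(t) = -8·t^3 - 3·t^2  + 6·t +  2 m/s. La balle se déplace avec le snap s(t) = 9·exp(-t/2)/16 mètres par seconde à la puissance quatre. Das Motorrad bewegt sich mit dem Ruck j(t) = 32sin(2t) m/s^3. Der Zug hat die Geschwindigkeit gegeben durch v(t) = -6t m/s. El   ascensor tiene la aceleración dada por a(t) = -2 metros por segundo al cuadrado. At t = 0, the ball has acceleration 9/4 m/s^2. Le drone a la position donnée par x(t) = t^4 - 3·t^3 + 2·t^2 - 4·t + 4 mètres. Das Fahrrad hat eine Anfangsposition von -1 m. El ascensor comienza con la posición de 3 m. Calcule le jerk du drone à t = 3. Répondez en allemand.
Ausgehend von der Position x(t) = t^4 - 3·t^3 + 2·t^2 - 4·t + 4, nehmen wir 3 Ableitungen. Durch Ableiten von der Position erhalten wir die Geschwindigkeit: v(t) = 4·t^3 - 9·t^2 + 4·t - 4. Durch Ableiten von der Geschwindigkeit erhalten wir die Beschleunigung: a(t) = 12·t^2 - 18·t + 4. Mit d/dt von a(t) finden wir j(t) = 24·t - 18. Wir haben den Ruck j(t) = 24·t - 18. Durch Einsetzen von t = 3: j(3) = 54.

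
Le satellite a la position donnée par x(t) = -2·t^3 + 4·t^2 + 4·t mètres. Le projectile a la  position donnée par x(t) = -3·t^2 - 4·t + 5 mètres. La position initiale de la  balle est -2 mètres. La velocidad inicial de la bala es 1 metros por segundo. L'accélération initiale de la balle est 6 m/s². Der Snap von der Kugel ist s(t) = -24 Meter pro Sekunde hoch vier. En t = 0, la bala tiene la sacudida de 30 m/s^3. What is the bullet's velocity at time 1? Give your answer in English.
To find the answer, we compute 3 antiderivatives of s(t) = -24. The integral of snap is jerk. Using j(0) = 30, we get j(t) = 30 - 24·t. Integrating jerk and using the initial condition a(0) = 6, we get a(t) = -12·t^2 + 30·t + 6. Finding the antiderivative of a(t) and using v(0) = 1: v(t) = -4·t^3 + 15·t^2 + 6·t + 1. We have velocity v(t) = -4·t^3 + 15·t^2 + 6·t + 1. Substituting t = 1: v(1) = 18.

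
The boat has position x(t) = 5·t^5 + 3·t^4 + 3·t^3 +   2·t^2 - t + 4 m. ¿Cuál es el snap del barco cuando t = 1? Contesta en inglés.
To solve this, we need to take 4 derivatives of our position equation x(t) = 5·t^5 + 3·t^4 + 3·t^3 + 2·t^2 - t + 4. The derivative of position gives velocity: v(t) = 25·t^4 + 12·t^3 + 9·t^2 + 4·t - 1. Differentiating velocity, we get acceleration: a(t) = 100·t^3 + 36·t^2 + 18·t + 4. Differentiating acceleration, we get jerk: j(t) = 300·t^2 + 72·t + 18. Differentiating jerk, we get snap: s(t) = 600·t + 72. Using s(t) = 600·t + 72 and substituting t = 1, we find s = 672.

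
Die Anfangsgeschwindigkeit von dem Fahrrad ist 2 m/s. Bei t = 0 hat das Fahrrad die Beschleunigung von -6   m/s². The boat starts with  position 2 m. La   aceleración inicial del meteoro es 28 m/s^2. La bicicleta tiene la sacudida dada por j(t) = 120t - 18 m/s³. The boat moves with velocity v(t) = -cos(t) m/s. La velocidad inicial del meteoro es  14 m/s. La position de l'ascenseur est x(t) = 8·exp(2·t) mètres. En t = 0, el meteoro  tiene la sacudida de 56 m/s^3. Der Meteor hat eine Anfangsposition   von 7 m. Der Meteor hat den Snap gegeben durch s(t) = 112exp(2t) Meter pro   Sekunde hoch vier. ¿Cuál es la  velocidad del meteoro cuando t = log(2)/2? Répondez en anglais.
We need to integrate our snap equation s(t) = 112·exp(2·t) 3 times. Taking ∫s(t)dt and applying j(0) = 56, we find j(t) = 56·exp(2·t). Taking ∫j(t)dt and applying a(0) = 28, we find a(t) = 28·exp(2·t). Taking ∫a(t)dt and applying v(0) = 14, we find v(t) = 14·exp(2·t). From the given velocity equation v(t) = 14·exp(2·t), we substitute t = log(2)/2 to get v = 28.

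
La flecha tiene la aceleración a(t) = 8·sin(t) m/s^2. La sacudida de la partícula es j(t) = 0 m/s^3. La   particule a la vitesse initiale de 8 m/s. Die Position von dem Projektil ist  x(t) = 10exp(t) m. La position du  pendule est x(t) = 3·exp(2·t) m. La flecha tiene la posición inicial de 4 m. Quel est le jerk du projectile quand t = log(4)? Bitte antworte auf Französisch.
En partant de la position x(t) = 10·exp(t), nous prenons 3 dérivées. En prenant d/dt de x(t), nous trouvons v(t) = 10·exp(t). En dérivant la vitesse, nous obtenons l'accélération: a(t) = 10·exp(t). En dérivant l'accélération, nous obtenons le jerk: j(t) = 10·exp(t). De l'équation du jerk j(t) = 10·exp(t), nous substituons t = log(4) pour obtenir j = 40.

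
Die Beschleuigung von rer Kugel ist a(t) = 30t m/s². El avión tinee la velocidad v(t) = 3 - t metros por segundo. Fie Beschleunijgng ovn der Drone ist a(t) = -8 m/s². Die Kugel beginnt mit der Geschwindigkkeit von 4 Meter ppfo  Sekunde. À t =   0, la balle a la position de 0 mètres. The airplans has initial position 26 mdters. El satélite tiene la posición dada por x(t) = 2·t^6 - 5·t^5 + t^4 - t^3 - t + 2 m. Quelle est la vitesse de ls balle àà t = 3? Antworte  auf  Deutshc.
Wir müssen die Stammfunktion unserer Gleichung für die Beschleunigung a(t) = 30·t 1-mal finden. Mit ∫a(t)dt und Anwendung von v(0) = 4, finden wir v(t) = 15·t^2 + 4. Mit v(t) = 15·t^2 + 4 und Einsetzen von t = 3, finden wir v = 139.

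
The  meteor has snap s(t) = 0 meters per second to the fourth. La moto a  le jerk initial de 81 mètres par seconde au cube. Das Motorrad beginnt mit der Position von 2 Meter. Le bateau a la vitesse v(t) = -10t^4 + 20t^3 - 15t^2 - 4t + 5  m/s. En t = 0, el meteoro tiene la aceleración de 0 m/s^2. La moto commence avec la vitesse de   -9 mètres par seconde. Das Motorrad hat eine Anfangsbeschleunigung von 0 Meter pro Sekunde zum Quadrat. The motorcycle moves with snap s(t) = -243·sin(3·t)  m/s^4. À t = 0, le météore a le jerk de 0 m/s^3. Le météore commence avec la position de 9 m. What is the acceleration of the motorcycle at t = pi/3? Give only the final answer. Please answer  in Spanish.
La aceleración en t = pi/3 es a = 0.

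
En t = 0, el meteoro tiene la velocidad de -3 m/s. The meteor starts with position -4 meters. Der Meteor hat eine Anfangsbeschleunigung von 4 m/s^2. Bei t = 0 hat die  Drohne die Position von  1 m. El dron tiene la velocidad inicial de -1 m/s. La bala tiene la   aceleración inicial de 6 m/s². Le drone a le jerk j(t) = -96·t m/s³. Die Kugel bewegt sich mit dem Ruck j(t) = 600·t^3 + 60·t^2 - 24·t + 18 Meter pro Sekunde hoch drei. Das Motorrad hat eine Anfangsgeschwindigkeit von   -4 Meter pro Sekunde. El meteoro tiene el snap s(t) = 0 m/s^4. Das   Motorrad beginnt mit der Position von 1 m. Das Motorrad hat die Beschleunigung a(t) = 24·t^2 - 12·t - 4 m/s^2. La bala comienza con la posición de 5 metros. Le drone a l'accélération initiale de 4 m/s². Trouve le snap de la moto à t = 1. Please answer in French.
En partant de l'accélération a(t) = 24·t^2 - 12·t - 4, nous prenons 2 dérivées. En prenant d/dt de a(t), nous trouvons j(t) = 48·t - 12. La dérivée du jerk donne le snap: s(t) = 48. Nous avons le snap s(t) = 48. En substituant t = 1: s(1) = 48.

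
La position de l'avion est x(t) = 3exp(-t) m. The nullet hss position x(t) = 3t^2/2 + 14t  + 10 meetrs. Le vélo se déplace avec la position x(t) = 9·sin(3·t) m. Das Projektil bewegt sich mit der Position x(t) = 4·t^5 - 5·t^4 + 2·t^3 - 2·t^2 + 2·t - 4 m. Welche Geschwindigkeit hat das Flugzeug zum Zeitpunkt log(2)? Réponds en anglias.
To solve this, we need to take 1 derivative of our position equation x(t) = 3·exp(-t). Differentiating position, we get velocity: v(t) = -3·exp(-t). From the given velocity equation v(t) = -3·exp(-t), we substitute t = log(2) to get v = -3/2.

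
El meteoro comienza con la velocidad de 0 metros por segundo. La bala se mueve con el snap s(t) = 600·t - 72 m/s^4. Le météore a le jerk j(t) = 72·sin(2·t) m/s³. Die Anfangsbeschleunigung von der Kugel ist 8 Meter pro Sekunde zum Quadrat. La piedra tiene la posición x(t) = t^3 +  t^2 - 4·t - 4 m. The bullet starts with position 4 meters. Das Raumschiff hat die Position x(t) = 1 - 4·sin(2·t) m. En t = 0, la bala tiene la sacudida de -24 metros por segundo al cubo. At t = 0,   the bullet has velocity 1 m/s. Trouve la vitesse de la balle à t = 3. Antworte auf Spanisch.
Debemos encontrar la antiderivada de nuestra ecuación del snap s(t) = 600·t - 72 3 veces. Integrando el snap y usando la condición inicial j(0) = -24, obtenemos j(t) = 300·t^2 - 72·t - 24. Tomando ∫j(t)dt y aplicando a(0) = 8, encontramos a(t) = 100·t^3 - 36·t^2 - 24·t + 8. Tomando ∫a(t)dt y aplicando v(0) = 1, encontramos v(t) = 25·t^4 - 12·t^3 - 12·t^2 + 8·t + 1. Usando v(t) = 25·t^4 - 12·t^3 - 12·t^2 + 8·t + 1 y sustituyendo t = 3, encontramos v = 1618.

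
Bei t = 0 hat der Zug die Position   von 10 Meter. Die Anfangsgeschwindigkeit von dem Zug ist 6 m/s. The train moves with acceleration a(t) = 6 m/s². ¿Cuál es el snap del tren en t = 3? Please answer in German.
Um dies zu lösen, müssen wir 2 Ableitungen unserer Gleichung für die Beschleunigung a(t) = 6 nehmen. Mit d/dt von a(t) finden wir j(t) = 0. Durch Ableiten von dem Ruck erhalten wir den Snap: s(t) = 0. Mit s(t) = 0 und Einsetzen von t = 3, finden wir s = 0.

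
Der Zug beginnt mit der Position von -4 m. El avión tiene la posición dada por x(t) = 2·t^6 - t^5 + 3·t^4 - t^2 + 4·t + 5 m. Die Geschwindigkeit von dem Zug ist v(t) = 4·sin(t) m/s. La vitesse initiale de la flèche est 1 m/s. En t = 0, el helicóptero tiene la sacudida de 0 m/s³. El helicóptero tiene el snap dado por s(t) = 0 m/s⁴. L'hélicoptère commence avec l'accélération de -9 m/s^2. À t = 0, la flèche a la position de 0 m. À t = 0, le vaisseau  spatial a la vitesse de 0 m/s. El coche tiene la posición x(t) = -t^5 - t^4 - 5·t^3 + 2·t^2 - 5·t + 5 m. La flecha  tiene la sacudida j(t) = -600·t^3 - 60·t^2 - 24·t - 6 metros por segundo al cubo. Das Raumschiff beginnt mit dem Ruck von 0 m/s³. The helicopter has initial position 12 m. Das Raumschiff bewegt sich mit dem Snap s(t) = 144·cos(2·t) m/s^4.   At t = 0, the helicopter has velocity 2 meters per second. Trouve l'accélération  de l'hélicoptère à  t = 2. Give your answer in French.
Nous devons intégrer notre équation du snap s(t) = 0 2 fois. La primitive du snap, avec j(0) = 0, donne le jerk: j(t) = 0. En prenant ∫j(t)dt et en appliquant a(0) = -9, nous trouvons a(t) = -9. En utilisant a(t) = -9 et en substituant t = 2, nous trouvons a = -9.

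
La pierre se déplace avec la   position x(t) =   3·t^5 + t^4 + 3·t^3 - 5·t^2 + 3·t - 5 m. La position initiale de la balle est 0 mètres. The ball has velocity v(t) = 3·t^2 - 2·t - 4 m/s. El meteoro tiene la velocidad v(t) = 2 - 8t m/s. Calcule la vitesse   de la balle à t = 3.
En utilisant v(t) = 3·t^2 - 2·t - 4 et en substituant t = 3, nous trouvons v = 17.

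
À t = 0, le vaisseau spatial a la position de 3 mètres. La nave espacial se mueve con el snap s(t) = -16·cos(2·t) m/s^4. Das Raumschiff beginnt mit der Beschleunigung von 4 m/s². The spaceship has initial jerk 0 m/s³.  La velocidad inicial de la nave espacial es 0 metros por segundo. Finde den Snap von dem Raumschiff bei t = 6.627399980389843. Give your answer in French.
En utilisant s(t) = -16·cos(2·t) et en substituant t = 6.627399980389843, nous trouvons s = -12.3559174828202.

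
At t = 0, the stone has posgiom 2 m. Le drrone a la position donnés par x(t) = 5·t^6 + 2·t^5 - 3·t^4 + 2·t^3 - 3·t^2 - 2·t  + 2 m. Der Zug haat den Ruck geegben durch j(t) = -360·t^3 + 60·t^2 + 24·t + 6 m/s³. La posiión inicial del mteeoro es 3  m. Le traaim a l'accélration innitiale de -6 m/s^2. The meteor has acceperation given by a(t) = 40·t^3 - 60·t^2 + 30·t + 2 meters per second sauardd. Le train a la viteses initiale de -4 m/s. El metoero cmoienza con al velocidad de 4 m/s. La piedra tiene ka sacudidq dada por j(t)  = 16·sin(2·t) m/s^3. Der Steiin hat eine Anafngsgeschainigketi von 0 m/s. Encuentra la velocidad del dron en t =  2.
Debemos derivar nuestra ecuación de la posición x(t) = 5·t^6 + 2·t^5 - 3·t^4 + 2·t^3 - 3·t^2 - 2·t + 2 1 vez. Tomando d/dt de x(t), encontramos v(t) = 30·t^5 + 10·t^4 - 12·t^3 + 6·t^2 - 6·t - 2. De la ecuación de la velocidad v(t) = 30·t^5 + 10·t^4 - 12·t^3 + 6·t^2 - 6·t - 2, sustituimos t = 2 para obtener v = 1034.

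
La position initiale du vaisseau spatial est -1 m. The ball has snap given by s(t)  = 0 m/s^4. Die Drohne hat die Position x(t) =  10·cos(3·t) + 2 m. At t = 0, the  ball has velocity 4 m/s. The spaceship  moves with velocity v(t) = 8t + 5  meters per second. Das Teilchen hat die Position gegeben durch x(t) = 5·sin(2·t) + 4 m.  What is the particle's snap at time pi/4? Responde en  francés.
Pour résoudre ceci, nous devons prendre 4 dérivées de notre équation de la position x(t) = 5·sin(2·t) + 4. En dérivant la position, nous obtenons la vitesse: v(t) = 10·cos(2·t). En dérivant la vitesse, nous obtenons l'accélération: a(t) = -20·sin(2·t). En prenant d/dt de a(t), nous trouvons j(t) = -40·cos(2·t). La dérivée du jerk donne le snap: s(t) = 80·sin(2·t). Nous avons le snap s(t) = 80·sin(2·t). En substituant t = pi/4: s(pi/4) = 80.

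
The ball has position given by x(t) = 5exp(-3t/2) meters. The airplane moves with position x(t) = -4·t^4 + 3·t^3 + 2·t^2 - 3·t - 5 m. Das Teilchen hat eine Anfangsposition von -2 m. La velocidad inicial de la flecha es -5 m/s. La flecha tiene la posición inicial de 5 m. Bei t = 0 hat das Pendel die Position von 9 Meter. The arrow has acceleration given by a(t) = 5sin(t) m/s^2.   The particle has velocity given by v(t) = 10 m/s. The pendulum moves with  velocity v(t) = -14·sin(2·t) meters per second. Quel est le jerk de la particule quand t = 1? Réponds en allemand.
Wir müssen unsere Gleichung für die Geschwindigkeit v(t) = 10 2-mal ableiten. Mit d/dt von v(t) finden wir a(t) = 0. Die Ableitung von der Beschleunigung ergibt den Ruck: j(t) = 0. Wir haben den Ruck j(t) = 0. Durch Einsetzen von t = 1: j(1) = 0.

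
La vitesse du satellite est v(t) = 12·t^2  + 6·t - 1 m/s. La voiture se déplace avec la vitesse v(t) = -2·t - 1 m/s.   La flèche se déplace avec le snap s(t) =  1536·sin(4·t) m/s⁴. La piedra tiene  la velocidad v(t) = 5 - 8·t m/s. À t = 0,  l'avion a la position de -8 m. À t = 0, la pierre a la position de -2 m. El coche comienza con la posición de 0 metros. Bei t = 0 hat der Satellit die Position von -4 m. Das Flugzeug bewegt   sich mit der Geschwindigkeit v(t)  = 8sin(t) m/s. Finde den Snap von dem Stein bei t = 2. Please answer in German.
Um dies zu lösen, müssen wir 3 Ableitungen unserer Gleichung für die Geschwindigkeit v(t) = 5 - 8·t nehmen. Durch Ableiten von der Geschwindigkeit erhalten wir die Beschleunigung: a(t) = -8. Mit d/dt von a(t) finden wir j(t) = 0. Mit d/dt von j(t) finden wir s(t) = 0. Wir haben den Snap s(t) = 0. Durch Einsetzen von t = 2: s(2) = 0.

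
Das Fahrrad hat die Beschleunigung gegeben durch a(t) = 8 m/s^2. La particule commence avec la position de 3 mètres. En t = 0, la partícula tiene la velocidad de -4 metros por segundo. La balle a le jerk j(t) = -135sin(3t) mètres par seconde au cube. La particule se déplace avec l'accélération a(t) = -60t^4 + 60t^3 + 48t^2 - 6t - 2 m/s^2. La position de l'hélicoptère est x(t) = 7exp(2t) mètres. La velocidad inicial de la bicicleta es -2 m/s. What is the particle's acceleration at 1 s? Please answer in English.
Using a(t) = -60·t^4 + 60·t^3 + 48·t^2 - 6·t - 2 and substituting t = 1, we find a = 40.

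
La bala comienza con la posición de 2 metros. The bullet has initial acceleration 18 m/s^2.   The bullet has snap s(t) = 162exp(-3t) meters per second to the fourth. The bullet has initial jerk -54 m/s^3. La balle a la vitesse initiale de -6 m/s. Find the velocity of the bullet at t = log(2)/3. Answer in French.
En partant du snap s(t) = 162·exp(-3·t), nous prenons 3 primitives. En prenant ∫s(t)dt et en appliquant j(0) = -54, nous trouvons j(t) = -54·exp(-3·t). L'intégrale du jerk, avec a(0) = 18, donne l'accélération: a(t) = 18·exp(-3·t). L'intégrale de l'accélération, avec v(0) = -6, donne la vitesse: v(t) = -6·exp(-3·t). Nous avons la vitesse v(t) = -6·exp(-3·t). En substituant t = log(2)/3: v(log(2)/3) = -3.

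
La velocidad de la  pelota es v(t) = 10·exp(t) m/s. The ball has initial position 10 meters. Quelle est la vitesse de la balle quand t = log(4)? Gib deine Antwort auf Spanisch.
Tenemos la velocidad v(t) = 10·exp(t). Sustituyendo t = log(4): v(log(4)) = 40.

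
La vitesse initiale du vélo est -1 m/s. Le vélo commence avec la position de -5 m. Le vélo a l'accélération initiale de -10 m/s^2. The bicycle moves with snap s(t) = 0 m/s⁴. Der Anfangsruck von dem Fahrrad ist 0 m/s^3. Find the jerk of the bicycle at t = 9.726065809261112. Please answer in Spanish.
Debemos encontrar la integral de nuestra ecuación del snap s(t) = 0 1 vez. Integrando el snap y usando la condición inicial j(0) = 0, obtenemos j(t) = 0. Usando j(t) = 0 y sustituyendo t = 9.726065809261112, encontramos j = 0.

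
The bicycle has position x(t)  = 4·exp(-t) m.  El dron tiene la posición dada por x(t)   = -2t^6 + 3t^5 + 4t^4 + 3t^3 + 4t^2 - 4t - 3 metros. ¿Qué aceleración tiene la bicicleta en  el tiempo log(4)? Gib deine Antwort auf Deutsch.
Wir müssen unsere Gleichung für die Position x(t) = 4·exp(-t) 2-mal ableiten. Durch Ableiten von der Position erhalten wir die Geschwindigkeit: v(t) = -4·exp(-t). Durch Ableiten von der Geschwindigkeit erhalten wir die Beschleunigung: a(t) = 4·exp(-t). Mit a(t) = 4·exp(-t) und Einsetzen von t = log(4), finden wir a = 1.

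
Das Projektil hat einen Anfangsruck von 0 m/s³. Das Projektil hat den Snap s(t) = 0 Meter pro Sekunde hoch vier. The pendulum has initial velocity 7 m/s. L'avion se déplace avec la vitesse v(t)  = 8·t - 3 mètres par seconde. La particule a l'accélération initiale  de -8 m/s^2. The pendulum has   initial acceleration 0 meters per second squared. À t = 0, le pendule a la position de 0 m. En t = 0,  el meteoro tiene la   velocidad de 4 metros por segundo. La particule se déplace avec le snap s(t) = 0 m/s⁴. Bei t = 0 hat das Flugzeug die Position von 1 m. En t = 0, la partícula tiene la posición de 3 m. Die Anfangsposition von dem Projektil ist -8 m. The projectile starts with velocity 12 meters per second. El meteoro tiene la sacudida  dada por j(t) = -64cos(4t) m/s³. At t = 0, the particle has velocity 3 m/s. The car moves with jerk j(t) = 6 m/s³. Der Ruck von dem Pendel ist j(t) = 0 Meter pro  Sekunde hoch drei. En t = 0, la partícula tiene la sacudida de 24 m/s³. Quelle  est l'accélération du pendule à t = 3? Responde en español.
Necesitamos integrar nuestra ecuación de la sacudida j(t) = 0 1 vez. Integrando la sacudida y usando la condición inicial a(0) = 0, obtenemos a(t) = 0. Usando a(t) = 0 y sustituyendo t = 3, encontramos a = 0.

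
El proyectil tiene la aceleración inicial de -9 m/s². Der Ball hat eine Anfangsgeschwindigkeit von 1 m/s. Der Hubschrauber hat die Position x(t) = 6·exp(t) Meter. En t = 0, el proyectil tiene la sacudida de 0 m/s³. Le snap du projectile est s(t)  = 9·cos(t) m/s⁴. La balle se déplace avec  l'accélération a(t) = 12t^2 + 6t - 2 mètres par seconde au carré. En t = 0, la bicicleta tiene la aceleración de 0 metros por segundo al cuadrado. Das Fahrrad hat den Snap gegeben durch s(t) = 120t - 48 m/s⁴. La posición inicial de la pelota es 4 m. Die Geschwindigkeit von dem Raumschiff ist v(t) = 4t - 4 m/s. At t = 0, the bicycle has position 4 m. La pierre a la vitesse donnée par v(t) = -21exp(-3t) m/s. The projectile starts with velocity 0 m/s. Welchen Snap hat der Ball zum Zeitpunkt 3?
Um dies zu lösen, müssen wir 2 Ableitungen unserer Gleichung für die Beschleunigung a(t) = 12·t^2 + 6·t - 2 nehmen. Die Ableitung von der Beschleunigung ergibt den Ruck: j(t) = 24·t + 6. Mit d/dt von j(t) finden wir s(t) = 24. Mit s(t) = 24 und Einsetzen von t = 3, finden wir s = 24.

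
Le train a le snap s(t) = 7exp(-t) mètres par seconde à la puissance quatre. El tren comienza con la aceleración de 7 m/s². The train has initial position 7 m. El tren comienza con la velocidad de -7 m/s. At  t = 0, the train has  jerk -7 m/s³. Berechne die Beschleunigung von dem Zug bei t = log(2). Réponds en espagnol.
Partiendo del snap s(t) = 7·exp(-t), tomamos 2 antiderivadas. Integrando el snap y usando la condición inicial j(0) = -7, obtenemos j(t) = -7·exp(-t). Tomando ∫j(t)dt y aplicando a(0) = 7, encontramos a(t) = 7·exp(-t). Usando a(t) = 7·exp(-t) y sustituyendo t = log(2), encontramos a = 7/2.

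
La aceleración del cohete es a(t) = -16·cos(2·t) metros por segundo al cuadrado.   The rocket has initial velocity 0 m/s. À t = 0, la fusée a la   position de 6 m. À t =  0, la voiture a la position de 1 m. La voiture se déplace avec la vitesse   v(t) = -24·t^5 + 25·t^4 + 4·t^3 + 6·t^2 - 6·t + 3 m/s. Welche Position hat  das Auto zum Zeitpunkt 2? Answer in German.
Um dies zu lösen, müssen wir 1 Integral unserer Gleichung für die Geschwindigkeit v(t) = -24·t^5 + 25·t^4 + 4·t^3 + 6·t^2 - 6·t + 3 finden. Die Stammfunktion von der Geschwindigkeit, mit x(0) = 1, ergibt die Position: x(t) = -4·t^6 + 5·t^5 + t^4 + 2·t^3 - 3·t^2 + 3·t + 1. Mit x(t) = -4·t^6 + 5·t^5 + t^4 + 2·t^3 - 3·t^2 + 3·t + 1 und Einsetzen von t = 2, finden wir x = -69.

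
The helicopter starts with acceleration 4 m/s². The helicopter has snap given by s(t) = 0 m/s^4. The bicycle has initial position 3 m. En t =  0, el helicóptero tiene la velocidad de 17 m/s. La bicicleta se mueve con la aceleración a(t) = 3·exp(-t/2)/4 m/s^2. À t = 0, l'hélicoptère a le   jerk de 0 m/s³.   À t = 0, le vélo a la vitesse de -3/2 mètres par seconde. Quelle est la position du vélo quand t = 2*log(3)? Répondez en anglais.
To find the answer, we compute 2 integrals of a(t) = 3·exp(-t/2)/4. Finding the integral of a(t) and using v(0) = -3/2: v(t) = -3·exp(-t/2)/2. Finding the antiderivative of v(t) and using x(0) = 3: x(t) = 3·exp(-t/2). We have position x(t) = 3·exp(-t/2). Substituting t = 2*log(3): x(2*log(3)) = 1.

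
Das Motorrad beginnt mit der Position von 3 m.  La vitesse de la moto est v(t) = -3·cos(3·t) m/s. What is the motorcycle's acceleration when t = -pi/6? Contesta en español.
Partiendo de la velocidad v(t) = -3·cos(3·t), tomamos 1 derivada. Derivando la velocidad, obtenemos la aceleración: a(t) = 9·sin(3·t). De la ecuación de la aceleración a(t) = 9·sin(3·t), sustituimos t = -pi/6 para obtener a = -9.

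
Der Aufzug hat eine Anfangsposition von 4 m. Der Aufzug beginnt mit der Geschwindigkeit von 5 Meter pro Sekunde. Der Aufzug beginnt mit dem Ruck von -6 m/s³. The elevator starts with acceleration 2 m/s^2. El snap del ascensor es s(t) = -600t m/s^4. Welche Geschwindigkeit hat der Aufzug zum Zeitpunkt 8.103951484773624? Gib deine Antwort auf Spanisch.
Necesitamos integrar nuestra ecuación del snap s(t) = -600·t 3 veces. La integral del snap, con j(0) = -6, da la sacudida: j(t) = -300·t^2 - 6. La antiderivada de la sacudida es la aceleración. Usando a(0) = 2, obtenemos a(t) = -100·t^3 - 6·t + 2. La integral de la aceleración, con v(0) = 5, da la velocidad: v(t) = -25·t^4 - 3·t^2 + 2·t + 5. Usando v(t) = -25·t^4 - 3·t^2 + 2·t + 5 y sustituyendo t = 8.103951484773624, encontramos v = -108002.768505437.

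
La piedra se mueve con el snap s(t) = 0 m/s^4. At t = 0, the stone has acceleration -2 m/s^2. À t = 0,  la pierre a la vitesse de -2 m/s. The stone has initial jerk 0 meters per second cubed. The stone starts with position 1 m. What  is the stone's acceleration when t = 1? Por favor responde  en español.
Debemos encontrar la integral de nuestra ecuación del snap s(t) = 0 2 veces. La antiderivada del snap es la sacudida. Usando j(0) = 0, obtenemos j(t) = 0. Tomando ∫j(t)dt y aplicando a(0) = -2, encontramos a(t) = -2. Tenemos la aceleración a(t) = -2. Sustituyendo t = 1: a(1) = -2.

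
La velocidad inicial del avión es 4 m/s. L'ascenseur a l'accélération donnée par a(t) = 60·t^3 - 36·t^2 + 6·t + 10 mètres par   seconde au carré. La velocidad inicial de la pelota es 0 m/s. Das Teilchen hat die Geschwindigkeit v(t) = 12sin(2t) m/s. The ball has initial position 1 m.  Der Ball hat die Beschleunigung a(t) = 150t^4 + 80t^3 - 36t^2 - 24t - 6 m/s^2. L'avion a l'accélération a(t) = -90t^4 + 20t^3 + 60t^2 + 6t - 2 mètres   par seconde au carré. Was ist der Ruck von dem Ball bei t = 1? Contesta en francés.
Nous devons dériver notre équation de l'accélération a(t) = 150·t^4 + 80·t^3 - 36·t^2 - 24·t - 6 1 fois. En prenant d/dt de a(t), nous trouvons j(t) = 600·t^3 + 240·t^2 - 72·t - 24. En utilisant j(t) = 600·t^3 + 240·t^2 - 72·t - 24 et en substituant t = 1, nous trouvons j = 744.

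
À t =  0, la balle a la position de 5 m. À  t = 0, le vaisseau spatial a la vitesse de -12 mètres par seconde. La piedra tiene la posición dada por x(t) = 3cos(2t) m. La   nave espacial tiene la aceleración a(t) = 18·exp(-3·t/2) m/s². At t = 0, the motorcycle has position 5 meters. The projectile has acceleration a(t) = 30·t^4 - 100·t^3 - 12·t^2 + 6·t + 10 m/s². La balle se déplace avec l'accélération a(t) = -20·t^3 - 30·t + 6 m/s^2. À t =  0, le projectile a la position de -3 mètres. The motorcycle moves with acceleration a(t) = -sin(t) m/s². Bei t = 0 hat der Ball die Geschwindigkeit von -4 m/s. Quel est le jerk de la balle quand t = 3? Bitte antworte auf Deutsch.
Um dies zu lösen, müssen wir 1 Ableitung unserer Gleichung für die Beschleunigung a(t) = -20·t^3 - 30·t + 6 nehmen. Durch Ableiten von der Beschleunigung erhalten wir den Ruck: j(t) = -60·t^2 - 30. Aus der Gleichung für den Ruck j(t) = -60·t^2 - 30, setzen wir t = 3 ein und erhalten j = -570.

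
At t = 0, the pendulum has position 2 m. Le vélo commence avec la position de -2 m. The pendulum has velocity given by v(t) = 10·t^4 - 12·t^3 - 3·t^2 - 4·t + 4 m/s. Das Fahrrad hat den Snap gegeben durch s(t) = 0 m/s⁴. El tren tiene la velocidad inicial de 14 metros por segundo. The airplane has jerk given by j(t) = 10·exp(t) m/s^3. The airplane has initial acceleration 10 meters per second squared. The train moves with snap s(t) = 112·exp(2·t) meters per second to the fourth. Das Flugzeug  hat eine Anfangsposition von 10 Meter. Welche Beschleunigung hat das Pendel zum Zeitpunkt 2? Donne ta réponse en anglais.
We must differentiate our velocity equation v(t) = 10·t^4 - 12·t^3 - 3·t^2 - 4·t + 4 1 time. The derivative of velocity gives acceleration: a(t) = 40·t^3 - 36·t^2 - 6·t - 4. We have acceleration a(t) = 40·t^3 - 36·t^2 - 6·t - 4. Substituting t = 2: a(2) = 160.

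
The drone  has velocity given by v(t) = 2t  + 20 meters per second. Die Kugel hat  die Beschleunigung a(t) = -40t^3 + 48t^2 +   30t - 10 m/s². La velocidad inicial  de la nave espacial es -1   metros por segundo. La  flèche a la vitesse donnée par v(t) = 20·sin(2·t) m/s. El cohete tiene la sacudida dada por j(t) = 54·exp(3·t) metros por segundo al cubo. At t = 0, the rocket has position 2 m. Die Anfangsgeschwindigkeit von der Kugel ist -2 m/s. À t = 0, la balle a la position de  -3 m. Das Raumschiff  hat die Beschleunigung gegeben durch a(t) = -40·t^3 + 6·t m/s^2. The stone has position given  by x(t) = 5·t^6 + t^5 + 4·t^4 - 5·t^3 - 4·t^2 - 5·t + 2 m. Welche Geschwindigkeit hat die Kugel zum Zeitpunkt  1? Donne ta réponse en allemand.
Ausgehend von der Beschleunigung a(t) = -40·t^3 + 48·t^2 + 30·t - 10, nehmen wir 1 Stammfunktion. Mit ∫a(t)dt und Anwendung von v(0) = -2, finden wir v(t) = -10·t^4 + 16·t^3 + 15·t^2 - 10·t - 2. Aus der Gleichung für die Geschwindigkeit v(t) = -10·t^4 + 16·t^3 + 15·t^2 - 10·t - 2, setzen wir t = 1 ein und erhalten v = 9.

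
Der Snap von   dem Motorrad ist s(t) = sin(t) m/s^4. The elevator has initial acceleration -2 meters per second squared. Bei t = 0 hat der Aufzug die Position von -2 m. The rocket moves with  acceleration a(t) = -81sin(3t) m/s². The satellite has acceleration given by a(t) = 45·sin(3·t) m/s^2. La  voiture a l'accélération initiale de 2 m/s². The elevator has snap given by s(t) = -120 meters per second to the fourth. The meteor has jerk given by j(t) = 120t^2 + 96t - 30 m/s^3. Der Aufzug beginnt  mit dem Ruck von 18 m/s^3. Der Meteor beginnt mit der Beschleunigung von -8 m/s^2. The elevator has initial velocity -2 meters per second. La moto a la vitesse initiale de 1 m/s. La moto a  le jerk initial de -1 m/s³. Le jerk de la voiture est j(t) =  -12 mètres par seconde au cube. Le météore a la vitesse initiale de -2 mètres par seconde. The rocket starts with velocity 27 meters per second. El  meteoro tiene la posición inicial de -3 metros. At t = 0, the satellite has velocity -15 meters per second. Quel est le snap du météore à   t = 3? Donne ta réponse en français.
Pour résoudre ceci, nous devons prendre 1 dérivée de notre équation du jerk j(t) = 120·t^2 + 96·t - 30. En dérivant le jerk, nous obtenons le snap: s(t) = 240·t + 96. De l'équation du snap s(t) = 240·t + 96, nous substituons t = 3 pour obtenir s = 816.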